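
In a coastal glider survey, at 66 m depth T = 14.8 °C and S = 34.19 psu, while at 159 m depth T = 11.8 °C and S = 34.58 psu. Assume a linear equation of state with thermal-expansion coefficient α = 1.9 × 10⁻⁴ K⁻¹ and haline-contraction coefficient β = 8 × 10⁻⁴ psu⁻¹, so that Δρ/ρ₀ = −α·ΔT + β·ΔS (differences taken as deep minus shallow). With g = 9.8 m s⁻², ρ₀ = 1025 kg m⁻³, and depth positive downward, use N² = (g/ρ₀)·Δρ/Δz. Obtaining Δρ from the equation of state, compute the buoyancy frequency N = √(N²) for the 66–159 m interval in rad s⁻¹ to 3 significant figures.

9.64 × 10⁻³ rad s⁻¹

ΔT = -3.0 K, ΔS = +0.39 psu (deep − shallow).
Δρ/ρ₀ = −αΔT + βΔS = 5.70 × 10⁻⁴ + 3.12 × 10⁻⁴ = 8.82 × 10⁻⁴, so Δρ ≈ 0.9041 kg m⁻³.
N² = (g/ρ₀)·Δρ/Δz = g·(Δρ/ρ₀)/Δz = 9.8 × 8.82 × 10⁻⁴ / 93 = 9.2942 × 10⁻⁵ s⁻².
N = √(9.2942 × 10⁻⁵) = 9.6406 × 10⁻³ rad s⁻¹ ≈ 9.64 × 10⁻³ rad s⁻¹.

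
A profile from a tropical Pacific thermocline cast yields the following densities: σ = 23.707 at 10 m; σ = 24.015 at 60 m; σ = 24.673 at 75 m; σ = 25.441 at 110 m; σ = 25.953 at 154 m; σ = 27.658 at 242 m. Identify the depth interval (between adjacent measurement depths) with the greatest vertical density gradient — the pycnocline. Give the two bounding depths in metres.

Compute the density gradient over each adjacent pair:
  10–60 m: Δρ/Δz = 0.308/50 = 6.2 × 10⁻³ kg m⁻⁴
  60–75 m: Δρ/Δz = 0.658/15 = 0.044 kg m⁻⁴
  75–110 m: Δρ/Δz = 0.768/35 = 0.022 kg m⁻⁴
  110–154 m: Δρ/Δz = 0.512/44 = 0.012 kg m⁻⁴
  154–242 m: Δρ/Δz = 1.705/88 = 0.019 kg m⁻⁴
The largest gradient is in the 60–75 m interval — the pycnocline.

60–75 m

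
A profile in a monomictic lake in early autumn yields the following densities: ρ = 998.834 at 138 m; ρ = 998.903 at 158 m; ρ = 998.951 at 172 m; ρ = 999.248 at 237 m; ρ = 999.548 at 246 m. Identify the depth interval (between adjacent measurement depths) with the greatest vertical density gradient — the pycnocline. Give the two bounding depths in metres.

237–246 m

Compute the density gradient over each adjacent pair:
  138–158 m: Δρ/Δz = 0.069/20 = 3.5 × 10⁻³ kg m⁻⁴
  158–172 m: Δρ/Δz = 0.048/14 = 3.4 × 10⁻³ kg m⁻⁴
  172–237 m: Δρ/Δz = 0.297/65 = 4.6 × 10⁻³ kg m⁻⁴
  237–246 m: Δρ/Δz = 0.300/9 = 0.033 kg m⁻⁴
The largest gradient is in the 237–246 m interval — the pycnocline.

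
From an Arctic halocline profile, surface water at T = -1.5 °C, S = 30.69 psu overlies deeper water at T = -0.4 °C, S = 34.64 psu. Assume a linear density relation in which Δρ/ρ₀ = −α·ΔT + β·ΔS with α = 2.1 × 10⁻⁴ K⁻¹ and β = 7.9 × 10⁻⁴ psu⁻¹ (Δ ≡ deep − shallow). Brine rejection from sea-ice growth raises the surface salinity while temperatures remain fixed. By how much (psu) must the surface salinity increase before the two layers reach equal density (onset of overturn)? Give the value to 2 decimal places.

Neutral buoyancy requires −α(T_deep − T_surf) + β(S_deep − S_surf′) = 0.
S_surf′ = S_deep − (α/β)·ΔT = 34.64 − (2.1 × 10⁻⁴/7.9 × 10⁻⁴)·(+1.1) = 34.3476 psu.
Increase required: 34.3476 − 30.69 = 3.6576 psu.

3.66 psu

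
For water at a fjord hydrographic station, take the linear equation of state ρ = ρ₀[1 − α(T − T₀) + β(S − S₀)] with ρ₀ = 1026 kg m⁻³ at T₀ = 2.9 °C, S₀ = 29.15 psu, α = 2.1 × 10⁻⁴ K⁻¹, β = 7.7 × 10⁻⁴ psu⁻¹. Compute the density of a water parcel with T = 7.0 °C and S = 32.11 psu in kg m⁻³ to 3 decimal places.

T − T₀ = +4.1 K, S − S₀ = +2.96 psu.
Bracket = 1 − α·(+4.1) + β·(+2.96) = 1 + (1.4182 × 10⁻³) = 1.0014182.
ρ = 1026 × 1.0014182 = 1027.455 kg m⁻³.

1027.455 kg m⁻³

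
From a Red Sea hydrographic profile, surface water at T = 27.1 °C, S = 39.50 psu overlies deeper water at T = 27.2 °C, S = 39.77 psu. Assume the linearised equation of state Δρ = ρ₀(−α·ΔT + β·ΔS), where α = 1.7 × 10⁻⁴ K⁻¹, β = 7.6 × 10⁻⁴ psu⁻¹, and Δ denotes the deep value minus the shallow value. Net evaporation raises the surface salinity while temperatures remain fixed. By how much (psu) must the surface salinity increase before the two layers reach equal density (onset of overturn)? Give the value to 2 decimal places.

0.25 psu

Neutral buoyancy requires −α(T_deep − T_surf) + β(S_deep − S_surf′) = 0.
S_surf′ = S_deep − (α/β)·ΔT = 39.77 − (1.7 × 10⁻⁴/7.6 × 10⁻⁴)·(+0.1) = 39.7476 psu.
Increase required: 39.7476 − 39.50 = 0.2476 psu.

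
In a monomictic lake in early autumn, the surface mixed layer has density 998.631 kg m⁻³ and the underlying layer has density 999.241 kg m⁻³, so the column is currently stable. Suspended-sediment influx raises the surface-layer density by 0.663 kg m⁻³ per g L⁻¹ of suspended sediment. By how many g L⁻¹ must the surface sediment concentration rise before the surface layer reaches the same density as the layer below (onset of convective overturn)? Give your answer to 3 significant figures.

0.920 g L⁻¹

Density deficit of the surface layer: 999.241 − 998.631 = 0.61 kg m⁻³.
Required change = 0.61 / 0.663 = 0.920 g L⁻¹.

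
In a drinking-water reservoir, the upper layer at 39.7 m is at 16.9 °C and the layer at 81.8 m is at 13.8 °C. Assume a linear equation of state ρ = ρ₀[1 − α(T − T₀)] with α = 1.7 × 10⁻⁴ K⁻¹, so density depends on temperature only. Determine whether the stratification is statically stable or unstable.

ΔT = 13.8 − 16.9 = -3.1 K, so Δρ/ρ₀ = −αΔT = 5.27 × 10⁻⁴.
Δρ/ρ₀ > 0, so Δρ > 0: deeper water is denser → statically stable.

stable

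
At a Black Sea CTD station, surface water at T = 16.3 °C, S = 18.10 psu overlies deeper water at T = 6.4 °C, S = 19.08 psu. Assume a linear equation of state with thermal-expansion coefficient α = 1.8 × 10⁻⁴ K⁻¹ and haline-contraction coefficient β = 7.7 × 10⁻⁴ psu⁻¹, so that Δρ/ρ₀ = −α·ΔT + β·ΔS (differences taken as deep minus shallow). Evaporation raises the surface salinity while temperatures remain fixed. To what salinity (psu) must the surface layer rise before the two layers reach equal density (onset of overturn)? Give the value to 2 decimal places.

21.39 psu

Neutral buoyancy requires −α(T_deep − T_surf) + β(S_deep − S_surf′) = 0.
S_surf′ = S_deep − (α/β)·ΔT = 19.08 − (1.8 × 10⁻⁴/7.7 × 10⁻⁴)·(-9.9) = 21.3943 psu.
Increase required: 21.3943 − 18.10 = 3.2943 psu.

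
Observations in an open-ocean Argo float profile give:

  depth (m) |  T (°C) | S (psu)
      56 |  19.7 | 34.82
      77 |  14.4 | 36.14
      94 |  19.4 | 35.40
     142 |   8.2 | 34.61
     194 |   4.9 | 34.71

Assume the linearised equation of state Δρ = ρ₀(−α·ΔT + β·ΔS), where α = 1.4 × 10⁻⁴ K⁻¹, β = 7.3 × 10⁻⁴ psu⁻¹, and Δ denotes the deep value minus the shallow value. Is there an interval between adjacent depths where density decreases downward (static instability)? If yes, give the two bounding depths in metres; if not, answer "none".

77–94 m

Evaluate Δρ/ρ₀ = −αΔT + βΔS across each adjacent pair:
  56–77 m: −αΔT+βΔS = −(1.4 × 10⁻⁴)(-5.3)+(7.3 × 10⁻⁴)(+1.32) = 1.7 × 10⁻³ → stable
  77–94 m: −αΔT+βΔS = −(1.4 × 10⁻⁴)(+5.0)+(7.3 × 10⁻⁴)(-0.74) = -1.2 × 10⁻³ → UNSTABLE
  94–142 m: −αΔT+βΔS = −(1.4 × 10⁻⁴)(-11.2)+(7.3 × 10⁻⁴)(-0.79) = 9.9 × 10⁻⁴ → stable
  142–194 m: −αΔT+βΔS = −(1.4 × 10⁻⁴)(-3.3)+(7.3 × 10⁻⁴)(+0.10) = 5.3 × 10⁻⁴ → stable
The 77–94 m interval has Δρ < 0: lighter water underlies denser water.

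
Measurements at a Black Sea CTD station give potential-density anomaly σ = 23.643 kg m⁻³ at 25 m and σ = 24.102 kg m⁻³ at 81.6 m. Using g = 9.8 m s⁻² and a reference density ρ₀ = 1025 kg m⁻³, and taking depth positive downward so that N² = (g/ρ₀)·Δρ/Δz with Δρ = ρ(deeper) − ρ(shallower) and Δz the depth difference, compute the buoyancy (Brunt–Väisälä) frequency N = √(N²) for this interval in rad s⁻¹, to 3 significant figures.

8.81 × 10⁻³ rad s⁻¹

Δρ = 1024.102 − 1023.643 = 0.459 kg m⁻³ over Δz = 81.6 − 25 = 56.6 m.
N² = (9.8/1025) × (0.459/56.6) = 7.7535 × 10⁻⁵ s⁻².
N = √(7.7535 × 10⁻⁵) = 8.8054 × 10⁻³ rad s⁻¹ ≈ 8.81 × 10⁻³ rad s⁻¹.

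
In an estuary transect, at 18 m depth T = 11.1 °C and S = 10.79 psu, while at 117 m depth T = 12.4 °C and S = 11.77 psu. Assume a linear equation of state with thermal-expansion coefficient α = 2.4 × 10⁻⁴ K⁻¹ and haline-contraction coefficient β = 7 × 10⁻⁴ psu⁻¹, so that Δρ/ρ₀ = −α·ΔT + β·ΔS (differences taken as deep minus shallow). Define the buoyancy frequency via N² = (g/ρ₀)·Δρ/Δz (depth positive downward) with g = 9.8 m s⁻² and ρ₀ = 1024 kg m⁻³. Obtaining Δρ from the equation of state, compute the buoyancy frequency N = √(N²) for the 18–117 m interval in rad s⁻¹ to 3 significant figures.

6.08 × 10⁻³ rad s⁻¹

ΔT = +1.3 K, ΔS = +0.98 psu (deep − shallow).
Δρ/ρ₀ = −αΔT + βΔS = -3.12 × 10⁻⁴ + 6.86 × 10⁻⁴ = 3.74 × 10⁻⁴, so Δρ ≈ 0.3830 kg m⁻³.
N² = (g/ρ₀)·Δρ/Δz = g·(Δρ/ρ₀)/Δz = 9.8 × 3.74 × 10⁻⁴ / 99 = 3.7022 × 10⁻⁵ s⁻².
N = √(3.7022 × 10⁻⁵) = 6.0846 × 10⁻³ rad s⁻¹ ≈ 6.08 × 10⁻³ rad s⁻¹.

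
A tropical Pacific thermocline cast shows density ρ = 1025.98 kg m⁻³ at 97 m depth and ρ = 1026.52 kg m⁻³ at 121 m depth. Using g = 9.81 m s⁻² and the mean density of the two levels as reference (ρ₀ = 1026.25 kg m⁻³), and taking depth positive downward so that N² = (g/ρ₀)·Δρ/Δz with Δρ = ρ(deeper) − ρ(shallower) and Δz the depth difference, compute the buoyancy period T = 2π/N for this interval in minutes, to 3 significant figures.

7.14 min

Δρ = 1026.52 − 1025.98 = 0.54 kg m⁻³ over Δz = 121 − 97 = 24 m.
N² = (9.81/1026.25) × (0.54/24) = 2.1508 × 10⁻⁴ s⁻².
N = √(2.1508 × 10⁻⁴) = 0.014666 rad s⁻¹, so T = 2π/N = 428.42 s = 7.1403 min ≈ 7.14 min.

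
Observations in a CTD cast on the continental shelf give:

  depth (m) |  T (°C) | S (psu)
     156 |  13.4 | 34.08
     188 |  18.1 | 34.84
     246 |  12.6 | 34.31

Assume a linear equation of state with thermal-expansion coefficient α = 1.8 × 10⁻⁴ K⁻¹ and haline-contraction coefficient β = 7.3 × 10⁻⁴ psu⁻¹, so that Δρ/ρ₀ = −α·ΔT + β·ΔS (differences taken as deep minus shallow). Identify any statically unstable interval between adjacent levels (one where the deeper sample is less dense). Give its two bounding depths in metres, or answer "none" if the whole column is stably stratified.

Evaluate Δρ/ρ₀ = −αΔT + βΔS across each adjacent pair:
  156–188 m: −αΔT+βΔS = −(1.8 × 10⁻⁴)(+4.7)+(7.3 × 10⁻⁴)(+0.76) = -2.9 × 10⁻⁴ → UNSTABLE
  188–246 m: −αΔT+βΔS = −(1.8 × 10⁻⁴)(-5.5)+(7.3 × 10⁻⁴)(-0.53) = 6.0 × 10⁻⁴ → stable
The 156–188 m interval has Δρ < 0: lighter water underlies denser water.

156–188 m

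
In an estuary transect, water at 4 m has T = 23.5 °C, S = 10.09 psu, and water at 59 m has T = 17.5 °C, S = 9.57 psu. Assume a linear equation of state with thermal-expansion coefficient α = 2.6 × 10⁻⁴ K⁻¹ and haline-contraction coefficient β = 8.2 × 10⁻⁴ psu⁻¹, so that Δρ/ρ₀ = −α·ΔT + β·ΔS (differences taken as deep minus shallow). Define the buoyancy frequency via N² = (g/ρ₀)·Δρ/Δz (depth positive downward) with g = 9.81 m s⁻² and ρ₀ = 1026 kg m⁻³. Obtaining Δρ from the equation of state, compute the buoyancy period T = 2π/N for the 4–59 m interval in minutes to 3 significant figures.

ΔT = -6.0 K, ΔS = -0.52 psu (deep − shallow).
Δρ/ρ₀ = −αΔT + βΔS = 1.56 × 10⁻³ − 4.264 × 10⁻⁴ = 1.1336 × 10⁻³, so Δρ ≈ 1.163 kg m⁻³.
N² = (g/ρ₀)·Δρ/Δz = g·(Δρ/ρ₀)/Δz = 9.81 × 1.1336 × 10⁻³ / 55 = 2.0219 × 10⁻⁴ s⁻².
N = √(2.0219 × 10⁻⁴) = 0.014219 rad s⁻¹ → T = 2π/N = 441.89 s = 7.3648 min ≈ 7.36 min.

7.36 min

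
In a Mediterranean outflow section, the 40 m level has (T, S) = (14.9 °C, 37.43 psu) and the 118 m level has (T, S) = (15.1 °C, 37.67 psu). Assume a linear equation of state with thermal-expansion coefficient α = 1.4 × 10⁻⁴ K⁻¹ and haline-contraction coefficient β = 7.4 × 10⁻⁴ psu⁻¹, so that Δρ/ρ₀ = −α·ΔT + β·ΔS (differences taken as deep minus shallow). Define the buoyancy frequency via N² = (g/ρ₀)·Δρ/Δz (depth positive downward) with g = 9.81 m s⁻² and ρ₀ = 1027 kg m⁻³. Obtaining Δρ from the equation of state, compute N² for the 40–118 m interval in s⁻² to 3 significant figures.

1.88 × 10⁻⁵ s⁻²

ΔT = +0.2 K, ΔS = +0.24 psu (deep − shallow).
Δρ/ρ₀ = −αΔT + βΔS = -2.80 × 10⁻⁵ + 1.776 × 10⁻⁴ = 1.496 × 10⁻⁴, so Δρ ≈ 0.1536 kg m⁻³.
N² = (g/ρ₀)·Δρ/Δz = g·(Δρ/ρ₀)/Δz = 9.81 × 1.496 × 10⁻⁴ / 78 = 1.8815 × 10⁻⁵ s⁻² ≈ 1.88 × 10⁻⁵ s⁻².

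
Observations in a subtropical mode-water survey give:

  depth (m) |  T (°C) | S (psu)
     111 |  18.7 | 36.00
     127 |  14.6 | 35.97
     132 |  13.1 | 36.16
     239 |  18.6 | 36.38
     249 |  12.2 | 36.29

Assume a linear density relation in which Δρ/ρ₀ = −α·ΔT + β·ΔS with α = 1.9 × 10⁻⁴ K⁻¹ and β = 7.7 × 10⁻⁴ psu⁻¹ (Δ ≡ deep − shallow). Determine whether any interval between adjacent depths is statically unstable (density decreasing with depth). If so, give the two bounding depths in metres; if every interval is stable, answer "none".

132–239 m

Evaluate Δρ/ρ₀ = −αΔT + βΔS across each adjacent pair:
  111–127 m: −αΔT+βΔS = −(1.9 × 10⁻⁴)(-4.1)+(7.7 × 10⁻⁴)(-0.03) = 7.6 × 10⁻⁴ → stable
  127–132 m: −αΔT+βΔS = −(1.9 × 10⁻⁴)(-1.5)+(7.7 × 10⁻⁴)(+0.19) = 4.3 × 10⁻⁴ → stable
  132–239 m: −αΔT+βΔS = −(1.9 × 10⁻⁴)(+5.5)+(7.7 × 10⁻⁴)(+0.22) = -8.8 × 10⁻⁴ → UNSTABLE
  239–249 m: −αΔT+βΔS = −(1.9 × 10⁻⁴)(-6.4)+(7.7 × 10⁻⁴)(-0.09) = 1.1 × 10⁻³ → stable
The 132–239 m interval has Δρ < 0: lighter water underlies denser water.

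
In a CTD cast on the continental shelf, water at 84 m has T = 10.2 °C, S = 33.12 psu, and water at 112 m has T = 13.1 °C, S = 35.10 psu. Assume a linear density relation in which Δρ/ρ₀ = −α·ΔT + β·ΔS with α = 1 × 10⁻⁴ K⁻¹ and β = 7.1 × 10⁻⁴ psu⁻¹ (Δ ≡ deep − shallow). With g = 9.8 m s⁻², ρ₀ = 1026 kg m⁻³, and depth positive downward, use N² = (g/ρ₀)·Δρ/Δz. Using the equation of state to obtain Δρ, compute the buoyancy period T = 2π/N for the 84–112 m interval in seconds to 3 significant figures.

318 s

ΔT = +2.9 K, ΔS = +1.98 psu (deep − shallow).
Δρ/ρ₀ = −αΔT + βΔS = -2.90 × 10⁻⁴ + 1.4058 × 10⁻³ = 1.1158 × 10⁻³, so Δρ ≈ 1.145 kg m⁻³.
N² = (g/ρ₀)·Δρ/Δz = g·(Δρ/ρ₀)/Δz = 9.8 × 1.1158 × 10⁻³ / 28 = 3.9053 × 10⁻⁴ s⁻².
N = √(3.9053 × 10⁻⁴) = 0.019762 rad s⁻¹ → T = 2π/N = 317.94 s ≈ 318 s.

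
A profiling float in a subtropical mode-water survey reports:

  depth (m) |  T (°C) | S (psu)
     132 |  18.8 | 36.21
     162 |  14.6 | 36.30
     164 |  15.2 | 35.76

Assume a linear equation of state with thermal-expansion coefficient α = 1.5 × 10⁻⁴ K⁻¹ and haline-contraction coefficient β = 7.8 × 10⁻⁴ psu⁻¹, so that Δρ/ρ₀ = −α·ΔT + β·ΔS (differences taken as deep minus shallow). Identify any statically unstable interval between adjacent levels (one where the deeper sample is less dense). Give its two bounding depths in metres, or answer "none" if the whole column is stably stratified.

Evaluate Δρ/ρ₀ = −αΔT + βΔS across each adjacent pair:
  132–162 m: −αΔT+βΔS = −(1.5 × 10⁻⁴)(-4.2)+(7.8 × 10⁻⁴)(+0.09) = 7.0 × 10⁻⁴ → stable
  162–164 m: −αΔT+βΔS = −(1.5 × 10⁻⁴)(+0.6)+(7.8 × 10⁻⁴)(-0.54) = -5.1 × 10⁻⁴ → UNSTABLE
The 162–164 m interval has Δρ < 0: lighter water underlies denser water.

162–164 m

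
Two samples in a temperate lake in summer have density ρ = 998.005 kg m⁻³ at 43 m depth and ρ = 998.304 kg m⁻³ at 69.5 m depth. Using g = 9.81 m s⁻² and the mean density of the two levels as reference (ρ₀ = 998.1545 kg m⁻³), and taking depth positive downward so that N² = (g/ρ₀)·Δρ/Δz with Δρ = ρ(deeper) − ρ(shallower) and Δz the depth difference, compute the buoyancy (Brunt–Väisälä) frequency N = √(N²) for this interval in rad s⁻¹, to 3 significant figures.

0.0105 rad s⁻¹

Δρ = 998.304 − 998.005 = 0.299 kg m⁻³ over Δz = 69.5 − 43 = 26.5 m.
N² = (9.81/998.1545) × (0.299/26.5) = 1.1089 × 10⁻⁴ s⁻².
N = √(1.1089 × 10⁻⁴) = 0.010530 rad s⁻¹ ≈ 0.0105 rad s⁻¹.
Since Δρ > 0 the layer is stably stratified.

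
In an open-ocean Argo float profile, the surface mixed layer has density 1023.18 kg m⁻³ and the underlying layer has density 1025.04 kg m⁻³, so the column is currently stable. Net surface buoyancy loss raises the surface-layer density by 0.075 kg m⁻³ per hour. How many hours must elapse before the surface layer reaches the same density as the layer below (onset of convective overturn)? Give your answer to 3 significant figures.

24.8 hours

Density deficit of the surface layer: 1025.04 − 1023.18 = 1.86 kg m⁻³.
Required change = 1.86 / 0.075 = 24.8 hours.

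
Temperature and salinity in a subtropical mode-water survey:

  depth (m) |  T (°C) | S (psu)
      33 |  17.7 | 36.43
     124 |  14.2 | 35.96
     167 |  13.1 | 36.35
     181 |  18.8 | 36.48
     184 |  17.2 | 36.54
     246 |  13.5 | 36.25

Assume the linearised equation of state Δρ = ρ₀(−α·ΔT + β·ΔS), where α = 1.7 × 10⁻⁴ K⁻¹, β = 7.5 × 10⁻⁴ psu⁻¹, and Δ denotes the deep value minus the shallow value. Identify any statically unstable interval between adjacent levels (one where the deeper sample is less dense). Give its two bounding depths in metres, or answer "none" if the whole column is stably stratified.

167–181 m

Evaluate Δρ/ρ₀ = −αΔT + βΔS across each adjacent pair:
  33–124 m: −αΔT+βΔS = −(1.7 × 10⁻⁴)(-3.5)+(7.5 × 10⁻⁴)(-0.47) = 2.4 × 10⁻⁴ → stable
  124–167 m: −αΔT+βΔS = −(1.7 × 10⁻⁴)(-1.1)+(7.5 × 10⁻⁴)(+0.39) = 4.8 × 10⁻⁴ → stable
  167–181 m: −αΔT+βΔS = −(1.7 × 10⁻⁴)(+5.7)+(7.5 × 10⁻⁴)(+0.13) = -8.7 × 10⁻⁴ → UNSTABLE
  181–184 m: −αΔT+βΔS = −(1.7 × 10⁻⁴)(-1.6)+(7.5 × 10⁻⁴)(+0.06) = 3.2 × 10⁻⁴ → stable
  184–246 m: −αΔT+βΔS = −(1.7 × 10⁻⁴)(-3.7)+(7.5 × 10⁻⁴)(-0.29) = 4.1 × 10⁻⁴ → stable
The 167–181 m interval has Δρ < 0: lighter water underlies denser water.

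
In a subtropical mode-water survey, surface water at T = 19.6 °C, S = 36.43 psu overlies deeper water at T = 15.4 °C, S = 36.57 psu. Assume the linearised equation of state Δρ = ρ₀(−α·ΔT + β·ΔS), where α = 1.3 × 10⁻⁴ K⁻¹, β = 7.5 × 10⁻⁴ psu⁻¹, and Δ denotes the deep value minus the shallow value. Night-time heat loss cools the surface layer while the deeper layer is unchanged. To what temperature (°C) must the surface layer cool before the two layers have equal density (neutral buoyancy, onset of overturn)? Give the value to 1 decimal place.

14.6 °C

Neutral buoyancy requires Δρ = 0, i.e. −α(T_deep − T_surf′) + β(S_deep − S_surf) = 0.
T_surf′ = T_deep − (β/α)·ΔS = 15.4 − (7.5 × 10⁻⁴/1.3 × 10⁻⁴)·(+0.14) = 14.592 °C.
Cooling required: 19.6 − (14.592) = 5.008 °C.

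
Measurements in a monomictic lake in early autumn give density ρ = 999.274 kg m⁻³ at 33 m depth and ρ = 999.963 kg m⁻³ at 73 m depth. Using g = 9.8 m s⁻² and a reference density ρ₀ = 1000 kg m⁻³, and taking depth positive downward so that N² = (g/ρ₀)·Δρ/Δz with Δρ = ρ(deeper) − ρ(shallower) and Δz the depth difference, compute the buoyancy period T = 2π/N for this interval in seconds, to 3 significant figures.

484 s

Δρ = 999.963 − 999.274 = 0.689 kg m⁻³ over Δz = 73 − 33 = 40 m.
N² = (9.8/1000) × (0.689/40) = 1.6881 × 10⁻⁴ s⁻².
N = √(1.6881 × 10⁻⁴) = 0.012993 rad s⁻¹, so T = 2π/N = 483.58 s ≈ 484 s.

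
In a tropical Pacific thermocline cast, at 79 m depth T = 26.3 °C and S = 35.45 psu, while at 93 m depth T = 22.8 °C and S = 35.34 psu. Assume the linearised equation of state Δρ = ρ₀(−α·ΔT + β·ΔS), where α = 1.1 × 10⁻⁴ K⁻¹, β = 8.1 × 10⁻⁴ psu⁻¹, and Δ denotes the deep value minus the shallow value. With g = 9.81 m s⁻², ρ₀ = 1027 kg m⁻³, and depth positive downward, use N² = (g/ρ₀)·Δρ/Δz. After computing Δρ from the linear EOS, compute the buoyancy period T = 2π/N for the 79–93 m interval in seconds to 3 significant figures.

436 s

ΔT = -3.5 K, ΔS = -0.11 psu (deep − shallow).
Δρ/ρ₀ = −αΔT + βΔS = 3.85 × 10⁻⁴ − 8.91 × 10⁻⁵ = 2.959 × 10⁻⁴, so Δρ ≈ 0.3039 kg m⁻³.
N² = (g/ρ₀)·Δρ/Δz = g·(Δρ/ρ₀)/Δz = 9.81 × 2.959 × 10⁻⁴ / 14 = 2.0734 × 10⁻⁴ s⁻².
N = √(2.0734 × 10⁻⁴) = 0.014399 rad s⁻¹ → T = 2π/N = 436.36 s ≈ 436 s.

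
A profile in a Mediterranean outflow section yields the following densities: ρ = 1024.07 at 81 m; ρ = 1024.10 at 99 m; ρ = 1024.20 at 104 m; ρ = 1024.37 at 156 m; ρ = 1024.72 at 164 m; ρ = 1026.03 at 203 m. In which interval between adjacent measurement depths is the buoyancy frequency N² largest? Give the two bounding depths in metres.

Compute the density gradient over each adjacent pair:
  81–99 m: Δρ/Δz = 0.03/18 = 1.7 × 10⁻³ kg m⁻⁴
  99–104 m: Δρ/Δz = 0.10/5 = 0.020 kg m⁻⁴
  104–156 m: Δρ/Δz = 0.17/52 = 3.3 × 10⁻³ kg m⁻⁴
  156–164 m: Δρ/Δz = 0.35/8 = 0.044 kg m⁻⁴
  164–203 m: Δρ/Δz = 1.31/39 = 0.034 kg m⁻⁴
The largest gradient is in the 156–164 m interval — the pycnocline.

156–164 m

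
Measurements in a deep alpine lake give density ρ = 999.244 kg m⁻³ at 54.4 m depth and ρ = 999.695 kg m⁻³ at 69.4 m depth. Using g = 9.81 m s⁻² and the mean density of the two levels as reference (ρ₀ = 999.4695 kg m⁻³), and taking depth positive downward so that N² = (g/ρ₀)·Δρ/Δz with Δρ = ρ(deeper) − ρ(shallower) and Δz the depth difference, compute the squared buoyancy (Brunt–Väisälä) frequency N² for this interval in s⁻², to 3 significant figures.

Δρ = 999.695 − 999.244 = 0.451 kg m⁻³ over Δz = 69.4 − 54.4 = 15 m.
N² = (9.81/999.4695) × (0.451/15) = 2.9511 × 10⁻⁴ s⁻² ≈ 2.95 × 10⁻⁴ s⁻².
Since Δρ > 0 the layer is stably stratified.

2.95 × 10⁻⁴ s⁻²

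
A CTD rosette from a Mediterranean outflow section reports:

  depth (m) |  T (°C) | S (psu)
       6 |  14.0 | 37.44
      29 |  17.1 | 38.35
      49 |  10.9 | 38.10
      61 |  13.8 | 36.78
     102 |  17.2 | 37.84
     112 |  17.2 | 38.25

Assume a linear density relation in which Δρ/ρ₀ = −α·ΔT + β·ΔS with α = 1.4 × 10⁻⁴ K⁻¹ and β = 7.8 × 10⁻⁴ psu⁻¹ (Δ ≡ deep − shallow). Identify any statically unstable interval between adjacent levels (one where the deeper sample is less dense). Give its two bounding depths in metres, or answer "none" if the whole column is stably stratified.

Evaluate Δρ/ρ₀ = −αΔT + βΔS across each adjacent pair:
  6–29 m: −αΔT+βΔS = −(1.4 × 10⁻⁴)(+3.1)+(7.8 × 10⁻⁴)(+0.91) = 2.8 × 10⁻⁴ → stable
  29–49 m: −αΔT+βΔS = −(1.4 × 10⁻⁴)(-6.2)+(7.8 × 10⁻⁴)(-0.25) = 6.7 × 10⁻⁴ → stable
  49–61 m: −αΔT+βΔS = −(1.4 × 10⁻⁴)(+2.9)+(7.8 × 10⁻⁴)(-1.32) = -1.4 × 10⁻³ → UNSTABLE
  61–102 m: −αΔT+βΔS = −(1.4 × 10⁻⁴)(+3.4)+(7.8 × 10⁻⁴)(+1.06) = 3.5 × 10⁻⁴ → stable
  102–112 m: −αΔT+βΔS = −(1.4 × 10⁻⁴)(+0.0)+(7.8 × 10⁻⁴)(+0.41) = 3.2 × 10⁻⁴ → stable
The 49–61 m interval has Δρ < 0: lighter water underlies denser water.

49–61 m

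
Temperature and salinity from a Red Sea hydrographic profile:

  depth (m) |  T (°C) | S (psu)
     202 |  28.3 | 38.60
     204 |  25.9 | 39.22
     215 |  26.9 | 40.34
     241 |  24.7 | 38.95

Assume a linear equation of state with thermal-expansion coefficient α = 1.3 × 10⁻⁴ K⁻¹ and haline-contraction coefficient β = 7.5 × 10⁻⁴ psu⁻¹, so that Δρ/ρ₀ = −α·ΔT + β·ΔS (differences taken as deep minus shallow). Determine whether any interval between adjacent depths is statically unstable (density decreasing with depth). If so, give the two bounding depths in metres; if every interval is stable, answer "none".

215–241 m

Evaluate Δρ/ρ₀ = −αΔT + βΔS across each adjacent pair:
  202–204 m: −αΔT+βΔS = −(1.3 × 10⁻⁴)(-2.4)+(7.5 × 10⁻⁴)(+0.62) = 7.8 × 10⁻⁴ → stable
  204–215 m: −αΔT+βΔS = −(1.3 × 10⁻⁴)(+1.0)+(7.5 × 10⁻⁴)(+1.12) = 7.1 × 10⁻⁴ → stable
  215–241 m: −αΔT+βΔS = −(1.3 × 10⁻⁴)(-2.2)+(7.5 × 10⁻⁴)(-1.39) = -7.6 × 10⁻⁴ → UNSTABLE
The 215–241 m interval has Δρ < 0: lighter water underlies denser water.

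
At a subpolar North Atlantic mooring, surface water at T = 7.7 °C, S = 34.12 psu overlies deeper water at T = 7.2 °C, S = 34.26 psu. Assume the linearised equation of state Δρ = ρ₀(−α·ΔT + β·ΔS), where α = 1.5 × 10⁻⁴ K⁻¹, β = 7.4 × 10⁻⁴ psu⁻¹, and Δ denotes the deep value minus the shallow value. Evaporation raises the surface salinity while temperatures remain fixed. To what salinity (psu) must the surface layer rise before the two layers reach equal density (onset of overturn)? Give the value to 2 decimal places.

34.36 psu

Neutral buoyancy requires −α(T_deep − T_surf) + β(S_deep − S_surf′) = 0.
S_surf′ = S_deep − (α/β)·ΔT = 34.26 − (1.5 × 10⁻⁴/7.4 × 10⁻⁴)·(-0.5) = 34.3614 psu.
Increase required: 34.3614 − 34.12 = 0.2414 psu.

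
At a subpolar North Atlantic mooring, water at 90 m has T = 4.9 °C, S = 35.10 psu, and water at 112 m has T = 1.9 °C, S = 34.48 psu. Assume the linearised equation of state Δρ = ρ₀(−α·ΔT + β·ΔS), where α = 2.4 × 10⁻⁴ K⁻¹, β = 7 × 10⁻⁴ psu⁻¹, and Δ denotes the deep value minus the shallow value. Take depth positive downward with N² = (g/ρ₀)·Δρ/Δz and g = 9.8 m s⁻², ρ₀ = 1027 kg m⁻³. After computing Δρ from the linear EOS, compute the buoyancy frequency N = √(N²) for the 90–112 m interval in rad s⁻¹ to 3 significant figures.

ΔT = -3.0 K, ΔS = -0.62 psu (deep − shallow).
Δρ/ρ₀ = −αΔT + βΔS = 7.20 × 10⁻⁴ − 4.34 × 10⁻⁴ = 2.86 × 10⁻⁴, so Δρ ≈ 0.2937 kg m⁻³.
N² = (g/ρ₀)·Δρ/Δz = g·(Δρ/ρ₀)/Δz = 9.8 × 2.86 × 10⁻⁴ / 22 = 1.2740 × 10⁻⁴ s⁻².
N = √(1.2740 × 10⁻⁴) = 0.011287 rad s⁻¹ ≈ 0.0113 rad s⁻¹.

0.0113 rad s⁻¹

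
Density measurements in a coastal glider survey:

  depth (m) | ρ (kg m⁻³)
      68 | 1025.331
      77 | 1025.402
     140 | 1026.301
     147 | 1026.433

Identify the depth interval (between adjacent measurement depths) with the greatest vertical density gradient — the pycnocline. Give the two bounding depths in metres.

Compute the density gradient over each adjacent pair:
  68–77 m: Δρ/Δz = 0.071/9 = 7.9 × 10⁻³ kg m⁻⁴
  77–140 m: Δρ/Δz = 0.899/63 = 0.014 kg m⁻⁴
  140–147 m: Δρ/Δz = 0.132/7 = 0.019 kg m⁻⁴
The largest gradient is in the 140–147 m interval — the pycnocline.

140–147 m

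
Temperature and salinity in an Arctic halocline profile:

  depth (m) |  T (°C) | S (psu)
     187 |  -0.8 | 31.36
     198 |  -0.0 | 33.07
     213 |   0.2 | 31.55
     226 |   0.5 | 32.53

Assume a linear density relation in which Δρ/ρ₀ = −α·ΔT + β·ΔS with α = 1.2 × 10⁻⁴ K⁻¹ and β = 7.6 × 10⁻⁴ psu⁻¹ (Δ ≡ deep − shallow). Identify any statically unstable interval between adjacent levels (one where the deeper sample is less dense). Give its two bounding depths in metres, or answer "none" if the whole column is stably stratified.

Evaluate Δρ/ρ₀ = −αΔT + βΔS across each adjacent pair:
  187–198 m: −αΔT+βΔS = −(1.2 × 10⁻⁴)(+0.8)+(7.6 × 10⁻⁴)(+1.71) = 1.2 × 10⁻³ → stable
  198–213 m: −αΔT+βΔS = −(1.2 × 10⁻⁴)(+0.2)+(7.6 × 10⁻⁴)(-1.52) = -1.2 × 10⁻³ → UNSTABLE
  213–226 m: −αΔT+βΔS = −(1.2 × 10⁻⁴)(+0.3)+(7.6 × 10⁻⁴)(+0.98) = 7.1 × 10⁻⁴ → stable
The 198–213 m interval has Δρ < 0: lighter water underlies denser water.

198–213 m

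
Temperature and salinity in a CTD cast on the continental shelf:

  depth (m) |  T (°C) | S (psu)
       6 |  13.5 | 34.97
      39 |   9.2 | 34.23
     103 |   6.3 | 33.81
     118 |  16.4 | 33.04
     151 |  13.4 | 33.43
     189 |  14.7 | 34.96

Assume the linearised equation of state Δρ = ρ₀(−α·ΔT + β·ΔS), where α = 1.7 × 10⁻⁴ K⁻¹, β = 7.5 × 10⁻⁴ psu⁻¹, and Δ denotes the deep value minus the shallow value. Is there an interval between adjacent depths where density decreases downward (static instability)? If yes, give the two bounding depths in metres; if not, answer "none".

103–118 m

Evaluate Δρ/ρ₀ = −αΔT + βΔS across each adjacent pair:
  6–39 m: −αΔT+βΔS = −(1.7 × 10⁻⁴)(-4.3)+(7.5 × 10⁻⁴)(-0.74) = 1.8 × 10⁻⁴ → stable
  39–103 m: −αΔT+βΔS = −(1.7 × 10⁻⁴)(-2.9)+(7.5 × 10⁻⁴)(-0.42) = 1.8 × 10⁻⁴ → stable
  103–118 m: −αΔT+βΔS = −(1.7 × 10⁻⁴)(+10.1)+(7.5 × 10⁻⁴)(-0.77) = -2.3 × 10⁻³ → UNSTABLE
  118–151 m: −αΔT+βΔS = −(1.7 × 10⁻⁴)(-3.0)+(7.5 × 10⁻⁴)(+0.39) = 8.0 × 10⁻⁴ → stable
  151–189 m: −αΔT+βΔS = −(1.7 × 10⁻⁴)(+1.3)+(7.5 × 10⁻⁴)(+1.53) = 9.3 × 10⁻⁴ → stable
The 103–118 m interval has Δρ < 0: lighter water underlies denser water.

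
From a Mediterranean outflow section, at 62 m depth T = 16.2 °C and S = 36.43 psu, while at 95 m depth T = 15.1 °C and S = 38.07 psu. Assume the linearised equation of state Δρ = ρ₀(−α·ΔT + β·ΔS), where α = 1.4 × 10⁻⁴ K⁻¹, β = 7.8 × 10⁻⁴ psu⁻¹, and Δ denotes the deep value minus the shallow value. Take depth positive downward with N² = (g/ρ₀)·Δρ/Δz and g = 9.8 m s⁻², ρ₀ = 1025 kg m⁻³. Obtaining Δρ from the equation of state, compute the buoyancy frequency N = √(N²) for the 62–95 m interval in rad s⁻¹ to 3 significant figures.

0.0206 rad s⁻¹

ΔT = -1.1 K, ΔS = +1.64 psu (deep − shallow).
Δρ/ρ₀ = −αΔT + βΔS = 1.54 × 10⁻⁴ + 1.2792 × 10⁻³ = 1.4332 × 10⁻³, so Δρ ≈ 1.469 kg m⁻³.
N² = (g/ρ₀)·Δρ/Δz = g·(Δρ/ρ₀)/Δz = 9.8 × 1.4332 × 10⁻³ / 33 = 4.2562 × 10⁻⁴ s⁻².
N = √(4.2562 × 10⁻⁴) = 0.020631 rad s⁻¹ ≈ 0.0206 rad s⁻¹.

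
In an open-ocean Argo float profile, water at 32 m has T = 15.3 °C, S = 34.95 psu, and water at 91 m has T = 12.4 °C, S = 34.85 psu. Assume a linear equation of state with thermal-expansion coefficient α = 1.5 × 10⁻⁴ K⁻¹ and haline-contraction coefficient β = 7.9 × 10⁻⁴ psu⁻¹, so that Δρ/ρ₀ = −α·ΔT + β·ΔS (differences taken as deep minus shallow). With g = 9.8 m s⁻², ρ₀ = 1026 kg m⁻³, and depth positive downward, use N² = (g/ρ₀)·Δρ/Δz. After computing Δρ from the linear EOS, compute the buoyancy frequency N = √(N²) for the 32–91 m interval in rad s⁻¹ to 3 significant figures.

ΔT = -2.9 K, ΔS = -0.10 psu (deep − shallow).
Δρ/ρ₀ = −αΔT + βΔS = 4.35 × 10⁻⁴ − 7.90 × 10⁻⁵ = 3.56 × 10⁻⁴, so Δρ ≈ 0.3653 kg m⁻³.
N² = (g/ρ₀)·Δρ/Δz = g·(Δρ/ρ₀)/Δz = 9.8 × 3.56 × 10⁻⁴ / 59 = 5.9132 × 10⁻⁵ s⁻².
N = √(5.9132 × 10⁻⁵) = 7.6897 × 10⁻³ rad s⁻¹ ≈ 7.69 × 10⁻³ rad s⁻¹.

7.69 × 10⁻³ rad s⁻¹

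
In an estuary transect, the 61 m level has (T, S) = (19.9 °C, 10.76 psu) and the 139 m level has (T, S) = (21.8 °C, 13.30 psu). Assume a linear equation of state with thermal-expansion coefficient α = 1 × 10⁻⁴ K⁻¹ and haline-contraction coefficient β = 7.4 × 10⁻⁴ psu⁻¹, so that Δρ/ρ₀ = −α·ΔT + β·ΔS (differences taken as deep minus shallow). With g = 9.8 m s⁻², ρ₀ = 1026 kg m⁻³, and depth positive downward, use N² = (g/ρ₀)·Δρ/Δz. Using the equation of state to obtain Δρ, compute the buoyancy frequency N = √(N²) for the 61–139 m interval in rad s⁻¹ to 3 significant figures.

ΔT = +1.9 K, ΔS = +2.54 psu (deep − shallow).
Δρ/ρ₀ = −αΔT + βΔS = -1.90 × 10⁻⁴ + 1.8796 × 10⁻³ = 1.6896 × 10⁻³, so Δρ ≈ 1.734 kg m⁻³.
N² = (g/ρ₀)·Δρ/Δz = g·(Δρ/ρ₀)/Δz = 9.8 × 1.6896 × 10⁻³ / 78 = 2.1228 × 10⁻⁴ s⁻².
N = √(2.1228 × 10⁻⁴) = 0.014570 rad s⁻¹ ≈ 0.0146 rad s⁻¹.

0.0146 rad s⁻¹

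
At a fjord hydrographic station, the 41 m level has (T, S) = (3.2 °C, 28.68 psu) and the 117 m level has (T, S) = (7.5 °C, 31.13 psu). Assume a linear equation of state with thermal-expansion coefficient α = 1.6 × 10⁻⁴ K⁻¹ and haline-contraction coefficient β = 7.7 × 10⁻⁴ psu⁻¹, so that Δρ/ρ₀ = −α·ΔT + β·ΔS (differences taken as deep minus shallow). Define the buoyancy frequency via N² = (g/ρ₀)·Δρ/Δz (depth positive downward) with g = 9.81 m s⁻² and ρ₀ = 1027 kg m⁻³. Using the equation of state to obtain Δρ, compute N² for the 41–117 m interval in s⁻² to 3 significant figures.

1.55 × 10⁻⁴ s⁻²

ΔT = +4.3 K, ΔS = +2.45 psu (deep − shallow).
Δρ/ρ₀ = −αΔT + βΔS = -6.88 × 10⁻⁴ + 1.8865 × 10⁻³ = 1.1985 × 10⁻³, so Δρ ≈ 1.231 kg m⁻³.
N² = (g/ρ₀)·Δρ/Δz = g·(Δρ/ρ₀)/Δz = 9.81 × 1.1985 × 10⁻³ / 76 = 1.5470 × 10⁻⁴ s⁻² ≈ 1.55 × 10⁻⁴ s⁻².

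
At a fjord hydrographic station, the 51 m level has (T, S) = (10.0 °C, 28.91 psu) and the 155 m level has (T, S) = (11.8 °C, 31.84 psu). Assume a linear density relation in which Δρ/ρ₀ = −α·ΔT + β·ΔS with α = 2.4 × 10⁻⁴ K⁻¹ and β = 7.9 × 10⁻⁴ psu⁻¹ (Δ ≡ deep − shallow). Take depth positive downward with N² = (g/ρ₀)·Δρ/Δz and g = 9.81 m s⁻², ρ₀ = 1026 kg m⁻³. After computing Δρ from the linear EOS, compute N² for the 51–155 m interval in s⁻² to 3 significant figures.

1.78 × 10⁻⁴ s⁻²

ΔT = +1.8 K, ΔS = +2.93 psu (deep − shallow).
Δρ/ρ₀ = −αΔT + βΔS = -4.32 × 10⁻⁴ + 2.3147 × 10⁻³ = 1.8827 × 10⁻³, so Δρ ≈ 1.932 kg m⁻³.
N² = (g/ρ₀)·Δρ/Δz = g·(Δρ/ρ₀)/Δz = 9.81 × 1.8827 × 10⁻³ / 104 = 1.7759 × 10⁻⁴ s⁻² ≈ 1.78 × 10⁻⁴ s⁻².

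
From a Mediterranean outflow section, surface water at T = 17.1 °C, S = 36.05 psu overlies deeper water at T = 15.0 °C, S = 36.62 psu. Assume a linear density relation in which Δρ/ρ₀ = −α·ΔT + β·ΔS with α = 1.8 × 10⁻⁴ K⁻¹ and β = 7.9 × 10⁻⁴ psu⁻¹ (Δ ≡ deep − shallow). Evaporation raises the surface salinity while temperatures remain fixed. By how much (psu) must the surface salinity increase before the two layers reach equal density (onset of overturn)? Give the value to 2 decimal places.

1.05 psu

Neutral buoyancy requires −α(T_deep − T_surf) + β(S_deep − S_surf′) = 0.
S_surf′ = S_deep − (α/β)·ΔT = 36.62 − (1.8 × 10⁻⁴/7.9 × 10⁻⁴)·(-2.1) = 37.0985 psu.
Increase required: 37.0985 − 36.05 = 1.0485 psu.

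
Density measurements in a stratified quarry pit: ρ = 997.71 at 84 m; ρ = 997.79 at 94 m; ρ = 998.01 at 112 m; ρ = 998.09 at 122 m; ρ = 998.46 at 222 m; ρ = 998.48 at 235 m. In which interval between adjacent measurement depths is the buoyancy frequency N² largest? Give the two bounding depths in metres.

94–112 m

Compute the density gradient over each adjacent pair:
  84–94 m: Δρ/Δz = 0.08/10 = 8.0 × 10⁻³ kg m⁻⁴
  94–112 m: Δρ/Δz = 0.22/18 = 0.012 kg m⁻⁴
  112–122 m: Δρ/Δz = 0.08/10 = 8.0 × 10⁻³ kg m⁻⁴
  122–222 m: Δρ/Δz = 0.37/100 = 3.7 × 10⁻³ kg m⁻⁴
  222–235 m: Δρ/Δz = 0.02/13 = 1.5 × 10⁻³ kg m⁻⁴
The largest gradient is in the 94–112 m interval — the pycnocline.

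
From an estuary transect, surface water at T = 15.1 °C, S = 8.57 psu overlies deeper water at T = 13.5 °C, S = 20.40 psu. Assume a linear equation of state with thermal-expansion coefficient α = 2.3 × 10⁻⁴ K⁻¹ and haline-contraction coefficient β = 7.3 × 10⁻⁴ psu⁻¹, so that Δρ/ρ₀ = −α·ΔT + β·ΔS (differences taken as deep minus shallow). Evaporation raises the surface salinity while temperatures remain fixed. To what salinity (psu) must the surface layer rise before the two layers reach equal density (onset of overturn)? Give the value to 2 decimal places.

20.90 psu

Neutral buoyancy requires −α(T_deep − T_surf) + β(S_deep − S_surf′) = 0.
S_surf′ = S_deep − (α/β)·ΔT = 20.40 − (2.3 × 10⁻⁴/7.3 × 10⁻⁴)·(-1.6) = 20.9041 psu.
Increase required: 20.9041 − 8.57 = 12.3341 psu.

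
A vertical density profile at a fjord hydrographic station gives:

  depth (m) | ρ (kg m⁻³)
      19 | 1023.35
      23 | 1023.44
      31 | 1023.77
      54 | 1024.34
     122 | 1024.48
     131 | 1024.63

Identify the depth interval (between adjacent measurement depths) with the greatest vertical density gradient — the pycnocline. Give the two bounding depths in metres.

23–31 m

Compute the density gradient over each adjacent pair:
  19–23 m: Δρ/Δz = 0.09/4 = 0.022 kg m⁻⁴
  23–31 m: Δρ/Δz = 0.33/8 = 0.041 kg m⁻⁴
  31–54 m: Δρ/Δz = 0.57/23 = 0.025 kg m⁻⁴
  54–122 m: Δρ/Δz = 0.14/68 = 2.1 × 10⁻³ kg m⁻⁴
  122–131 m: Δρ/Δz = 0.15/9 = 0.017 kg m⁻⁴
The largest gradient is in the 23–31 m interval — the pycnocline.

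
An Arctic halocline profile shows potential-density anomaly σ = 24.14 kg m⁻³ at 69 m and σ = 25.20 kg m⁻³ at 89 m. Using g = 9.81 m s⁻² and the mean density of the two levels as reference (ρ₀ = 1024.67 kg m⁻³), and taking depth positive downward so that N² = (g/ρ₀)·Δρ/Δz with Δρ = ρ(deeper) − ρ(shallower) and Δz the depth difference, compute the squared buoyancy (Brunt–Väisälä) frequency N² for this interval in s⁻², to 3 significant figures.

5.07 × 10⁻⁴ s⁻²

Δρ = 1025.20 − 1024.14 = 1.06 kg m⁻³ over Δz = 89 − 69 = 20 m.
N² = (9.81/1024.67) × (1.06/20) = 5.0741 × 10⁻⁴ s⁻² ≈ 5.07 × 10⁻⁴ s⁻².
A positive N² confirms static stability across the interval.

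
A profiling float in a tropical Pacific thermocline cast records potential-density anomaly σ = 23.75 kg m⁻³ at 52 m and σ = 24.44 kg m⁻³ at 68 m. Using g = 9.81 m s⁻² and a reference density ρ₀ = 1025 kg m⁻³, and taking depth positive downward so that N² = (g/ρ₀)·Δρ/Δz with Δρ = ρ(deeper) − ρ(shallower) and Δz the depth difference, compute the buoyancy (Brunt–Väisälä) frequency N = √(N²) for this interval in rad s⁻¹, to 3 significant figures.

0.0203 rad s⁻¹

Δρ = 1024.44 − 1023.75 = 0.69 kg m⁻³ over Δz = 68 − 52 = 16 m.
N² = (9.81/1025) × (0.69/16) = 4.1274 × 10⁻⁴ s⁻².
N = √(4.1274 × 10⁻⁴) = 0.020316 rad s⁻¹ ≈ 0.0203 rad s⁻¹.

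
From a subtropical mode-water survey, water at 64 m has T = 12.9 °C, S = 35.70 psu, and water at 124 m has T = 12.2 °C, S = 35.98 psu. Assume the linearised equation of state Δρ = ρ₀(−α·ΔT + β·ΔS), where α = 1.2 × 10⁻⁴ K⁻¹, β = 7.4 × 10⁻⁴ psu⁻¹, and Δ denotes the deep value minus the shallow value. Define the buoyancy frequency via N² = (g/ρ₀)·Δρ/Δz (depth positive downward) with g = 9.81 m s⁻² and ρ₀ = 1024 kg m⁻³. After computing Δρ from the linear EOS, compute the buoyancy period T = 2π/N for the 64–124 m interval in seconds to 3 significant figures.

ΔT = -0.7 K, ΔS = +0.28 psu (deep − shallow).
Δρ/ρ₀ = −αΔT + βΔS = 8.40 × 10⁻⁵ + 2.072 × 10⁻⁴ = 2.912 × 10⁻⁴, so Δρ ≈ 0.2982 kg m⁻³.
N² = (g/ρ₀)·Δρ/Δz = g·(Δρ/ρ₀)/Δz = 9.81 × 2.912 × 10⁻⁴ / 60 = 4.7611 × 10⁻⁵ s⁻².
N = √(4.7611 × 10⁻⁵) = 6.9001 × 10⁻³ rad s⁻¹ → T = 2π/N = 910.59 s ≈ 911 s.

911 s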